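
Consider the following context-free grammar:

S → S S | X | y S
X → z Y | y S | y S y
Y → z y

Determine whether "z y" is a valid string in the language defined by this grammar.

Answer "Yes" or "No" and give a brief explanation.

No - no valid derivation exists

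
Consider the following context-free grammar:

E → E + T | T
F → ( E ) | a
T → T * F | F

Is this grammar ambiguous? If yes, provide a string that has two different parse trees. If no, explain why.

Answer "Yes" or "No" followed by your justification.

No - the grammar is unambiguous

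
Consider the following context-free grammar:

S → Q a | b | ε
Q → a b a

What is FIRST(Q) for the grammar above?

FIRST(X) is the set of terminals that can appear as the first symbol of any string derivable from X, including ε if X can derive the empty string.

We compute FIRST(Q) using the standard algorithm.
FIRST(Q) = {a}
FIRST(S) = {a, b, ε}
Therefore, FIRST(Q) = {a}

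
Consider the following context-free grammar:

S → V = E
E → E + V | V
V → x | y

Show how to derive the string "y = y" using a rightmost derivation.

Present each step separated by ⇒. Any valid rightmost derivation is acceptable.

S ⇒ V = E ⇒ V = V ⇒ V = y ⇒ y = y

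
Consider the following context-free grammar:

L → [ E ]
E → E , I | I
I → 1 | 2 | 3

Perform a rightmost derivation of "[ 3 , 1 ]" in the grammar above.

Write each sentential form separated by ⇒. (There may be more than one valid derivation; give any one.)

L ⇒ [ E ] ⇒ [ E , I ] ⇒ [ E , 1 ] ⇒ [ I , 1 ] ⇒ [ 3 , 1 ]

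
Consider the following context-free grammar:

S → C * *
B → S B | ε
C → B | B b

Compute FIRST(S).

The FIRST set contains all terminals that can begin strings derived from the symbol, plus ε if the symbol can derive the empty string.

We compute FIRST(S) using the standard algorithm.
FIRST(B) = {*, b, ε}
FIRST(C) = {*, b, ε}
FIRST(S) = {*, b}
Therefore, FIRST(S) = {*, b}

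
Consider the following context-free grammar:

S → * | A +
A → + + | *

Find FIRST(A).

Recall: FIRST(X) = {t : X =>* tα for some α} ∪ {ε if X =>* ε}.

We compute FIRST(A) using the standard algorithm.
FIRST(A) = {*, +}
FIRST(S) = {*, +}
Therefore, FIRST(A) = {*, +}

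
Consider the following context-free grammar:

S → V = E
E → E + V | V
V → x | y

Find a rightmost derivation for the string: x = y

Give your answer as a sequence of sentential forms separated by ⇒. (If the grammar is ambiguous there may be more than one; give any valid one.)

S ⇒ V = E ⇒ V = V ⇒ V = y ⇒ x = y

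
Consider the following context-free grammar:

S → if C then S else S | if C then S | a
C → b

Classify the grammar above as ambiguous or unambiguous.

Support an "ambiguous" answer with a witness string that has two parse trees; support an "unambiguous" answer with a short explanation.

Ambiguous - the string 'if b then if b then if b then a else a else a' has two distinct parse trees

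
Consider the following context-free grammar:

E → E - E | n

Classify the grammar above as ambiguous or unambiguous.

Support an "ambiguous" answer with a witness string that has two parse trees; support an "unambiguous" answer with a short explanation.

Ambiguous - the string 'n - n - n - n' has two distinct parse trees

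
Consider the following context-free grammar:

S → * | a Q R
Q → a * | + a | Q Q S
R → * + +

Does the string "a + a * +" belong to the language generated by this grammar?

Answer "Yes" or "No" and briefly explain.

No - no valid derivation exists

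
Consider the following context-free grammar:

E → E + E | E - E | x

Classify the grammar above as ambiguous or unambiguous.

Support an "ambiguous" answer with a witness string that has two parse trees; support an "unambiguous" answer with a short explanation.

Ambiguous - the string 'x + x - x - x' has two distinct parse trees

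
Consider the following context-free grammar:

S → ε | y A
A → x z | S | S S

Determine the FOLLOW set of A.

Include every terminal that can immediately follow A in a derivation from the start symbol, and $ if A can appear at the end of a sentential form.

We compute FOLLOW(A) using the standard algorithm.
FOLLOW(S) starts with {$}.
FIRST(A) = {x, y, ε}
FIRST(S) = {y, ε}
FOLLOW(A) = {$, y}
FOLLOW(S) = {$, y}
Therefore, FOLLOW(A) = {$, y}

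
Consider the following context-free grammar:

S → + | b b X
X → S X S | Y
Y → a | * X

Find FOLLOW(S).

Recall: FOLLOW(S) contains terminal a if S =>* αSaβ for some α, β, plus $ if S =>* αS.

We compute FOLLOW(S) using the standard algorithm.
FOLLOW(S) starts with {$}.
FIRST(S) = {+, b}
FIRST(X) = {*, +, a, b}
FIRST(Y) = {*, a}
FOLLOW(S) = {$, *, +, a, b}
FOLLOW(X) = {$, *, +, a, b}
FOLLOW(Y) = {$, *, +, a, b}
Therefore, FOLLOW(S) = {$, *, +, a, b}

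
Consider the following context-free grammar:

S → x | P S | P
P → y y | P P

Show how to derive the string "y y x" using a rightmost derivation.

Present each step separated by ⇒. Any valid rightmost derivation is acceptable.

S ⇒ P S ⇒ P x ⇒ y y x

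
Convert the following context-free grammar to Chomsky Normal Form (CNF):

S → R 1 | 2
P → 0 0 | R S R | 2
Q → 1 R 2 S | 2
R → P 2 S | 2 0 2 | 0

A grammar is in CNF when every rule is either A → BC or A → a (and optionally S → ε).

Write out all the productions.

T1 → 1; S → 2; T0 → 0; P → 2; T2 → 2; Q → 2; R → 0; S → R T1; P → T0 T0; P → R X0; X0 → S R; Q → T1 X1; X1 → R X2; X2 → T2 S; R → P X3; X3 → T2 S; R → T2 X4; X4 → T0 T2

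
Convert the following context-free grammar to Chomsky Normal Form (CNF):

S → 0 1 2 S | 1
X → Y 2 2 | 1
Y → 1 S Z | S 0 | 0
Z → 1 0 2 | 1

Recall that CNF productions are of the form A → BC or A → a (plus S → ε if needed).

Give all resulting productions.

T0 → 0; T1 → 1; T2 → 2; S → 1; X → 1; Y → 0; Z → 1; S → T0 X0; X0 → T1 X1; X1 → T2 S; X → Y X2; X2 → T2 T2; Y → T1 X3; X3 → S Z; Y → S T0; Z → T1 X4; X4 → T0 T2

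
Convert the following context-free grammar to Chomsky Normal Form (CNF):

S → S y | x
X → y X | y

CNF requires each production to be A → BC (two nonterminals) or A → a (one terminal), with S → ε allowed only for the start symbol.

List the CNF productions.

TY → y; S → x; X → y; S → S TY; X → TY X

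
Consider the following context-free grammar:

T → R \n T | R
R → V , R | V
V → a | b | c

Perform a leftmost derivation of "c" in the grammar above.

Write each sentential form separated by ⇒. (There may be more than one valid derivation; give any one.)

T ⇒ R ⇒ V ⇒ c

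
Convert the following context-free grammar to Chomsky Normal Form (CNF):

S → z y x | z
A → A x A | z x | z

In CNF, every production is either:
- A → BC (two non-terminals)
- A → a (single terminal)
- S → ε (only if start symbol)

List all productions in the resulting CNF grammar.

TZ → z; TY → y; TX → x; S → z; A → z; S → TZ X0; X0 → TY TX; A → A X1; X1 → TX A; A → TZ TX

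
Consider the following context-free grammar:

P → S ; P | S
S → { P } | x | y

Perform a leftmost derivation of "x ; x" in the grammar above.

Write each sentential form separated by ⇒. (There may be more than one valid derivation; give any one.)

P ⇒ S ; P ⇒ x ; P ⇒ x ; S ⇒ x ; x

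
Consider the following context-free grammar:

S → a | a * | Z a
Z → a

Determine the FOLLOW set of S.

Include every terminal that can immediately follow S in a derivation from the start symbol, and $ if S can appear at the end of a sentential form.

We compute FOLLOW(S) using the standard algorithm.
FOLLOW(S) starts with {$}.
FIRST(S) = {a}
FIRST(Z) = {a}
FOLLOW(S) = {$}
FOLLOW(Z) = {a}
Therefore, FOLLOW(S) = {$}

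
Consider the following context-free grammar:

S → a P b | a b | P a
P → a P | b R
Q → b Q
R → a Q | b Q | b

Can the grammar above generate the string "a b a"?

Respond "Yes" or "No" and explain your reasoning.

No - no valid derivation exists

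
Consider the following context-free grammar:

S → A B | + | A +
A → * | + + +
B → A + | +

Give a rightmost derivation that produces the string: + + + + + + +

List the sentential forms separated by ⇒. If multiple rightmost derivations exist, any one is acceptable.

S ⇒ A B ⇒ A A + ⇒ A + + + + ⇒ + + + + + + +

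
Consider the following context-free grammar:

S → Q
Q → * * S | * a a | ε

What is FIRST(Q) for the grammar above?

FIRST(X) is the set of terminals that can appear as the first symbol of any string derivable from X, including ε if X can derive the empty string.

We compute FIRST(Q) using the standard algorithm.
FIRST(Q) = {*, ε}
FIRST(S) = {*, ε}
Therefore, FIRST(Q) = {*, ε}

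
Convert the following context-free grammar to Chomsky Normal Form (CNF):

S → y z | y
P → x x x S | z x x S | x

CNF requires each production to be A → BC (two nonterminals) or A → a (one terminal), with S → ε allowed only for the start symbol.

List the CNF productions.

TY → y; TZ → z; S → y; TX → x; P → x; S → TY TZ; P → TX X0; X0 → TX X1; X1 → TX S; P → TZ X2; X2 → TX X3; X3 → TX S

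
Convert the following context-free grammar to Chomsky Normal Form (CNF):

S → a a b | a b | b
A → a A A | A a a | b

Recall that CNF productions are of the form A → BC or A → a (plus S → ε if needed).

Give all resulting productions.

TA → a; TB → b; S → b; A → b; S → TA X0; X0 → TA TB; S → TA TB; A → TA X1; X1 → A A; A → A X2; X2 → TA TA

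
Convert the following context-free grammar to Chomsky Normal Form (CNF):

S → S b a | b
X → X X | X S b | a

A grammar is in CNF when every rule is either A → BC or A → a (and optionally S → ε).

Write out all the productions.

TB → b; TA → a; S → b; X → a; S → S X0; X0 → TB TA; X → X X; X → X X1; X1 → S TB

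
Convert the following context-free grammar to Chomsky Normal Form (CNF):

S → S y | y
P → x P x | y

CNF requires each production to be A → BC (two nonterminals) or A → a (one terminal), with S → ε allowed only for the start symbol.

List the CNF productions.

TY → y; S → y; TX → x; P → y; S → S TY; P → TX X0; X0 → P TX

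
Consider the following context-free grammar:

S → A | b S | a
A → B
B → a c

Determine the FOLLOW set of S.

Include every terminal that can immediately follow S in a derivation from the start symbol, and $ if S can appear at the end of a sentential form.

We compute FOLLOW(S) using the standard algorithm.
FOLLOW(S) starts with {$}.
FIRST(A) = {a}
FIRST(B) = {a}
FIRST(S) = {a, b}
FOLLOW(A) = {$}
FOLLOW(B) = {$}
FOLLOW(S) = {$}
Therefore, FOLLOW(S) = {$}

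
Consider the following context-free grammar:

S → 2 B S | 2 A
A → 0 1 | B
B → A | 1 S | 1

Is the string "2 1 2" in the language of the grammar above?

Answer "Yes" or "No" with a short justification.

No - no valid derivation exists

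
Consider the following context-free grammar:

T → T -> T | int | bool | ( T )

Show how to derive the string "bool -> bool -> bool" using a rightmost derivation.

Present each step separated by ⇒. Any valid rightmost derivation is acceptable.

T ⇒ T -> T ⇒ T -> T -> T ⇒ T -> T -> bool ⇒ T -> bool -> bool ⇒ bool -> bool -> bool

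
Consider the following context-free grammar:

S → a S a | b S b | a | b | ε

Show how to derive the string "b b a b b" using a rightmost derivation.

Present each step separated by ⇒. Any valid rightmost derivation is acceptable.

S ⇒ b S b ⇒ b b S b b ⇒ b b a b b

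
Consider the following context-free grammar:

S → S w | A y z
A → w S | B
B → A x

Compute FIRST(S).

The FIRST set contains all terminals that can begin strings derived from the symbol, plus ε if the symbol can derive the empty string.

We compute FIRST(S) using the standard algorithm.
FIRST(A) = {w}
FIRST(B) = {w}
FIRST(S) = {w}
Therefore, FIRST(S) = {w}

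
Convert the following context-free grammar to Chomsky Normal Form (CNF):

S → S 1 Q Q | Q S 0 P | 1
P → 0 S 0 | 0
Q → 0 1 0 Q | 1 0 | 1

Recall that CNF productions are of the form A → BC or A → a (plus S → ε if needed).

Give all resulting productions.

T1 → 1; T0 → 0; S → 1; P → 0; Q → 1; S → S X0; X0 → T1 X1; X1 → Q Q; S → Q X2; X2 → S X3; X3 → T0 P; P → T0 X4; X4 → S T0; Q → T0 X5; X5 → T1 X6; X6 → T0 Q; Q → T1 T0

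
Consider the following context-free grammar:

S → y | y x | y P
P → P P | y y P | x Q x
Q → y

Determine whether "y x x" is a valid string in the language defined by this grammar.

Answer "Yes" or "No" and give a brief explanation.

No - no valid derivation exists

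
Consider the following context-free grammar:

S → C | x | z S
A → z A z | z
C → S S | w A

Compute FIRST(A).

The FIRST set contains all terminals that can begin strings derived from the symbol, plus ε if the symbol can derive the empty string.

We compute FIRST(A) using the standard algorithm.
FIRST(A) = {z}
FIRST(C) = {w, x, z}
FIRST(S) = {w, x, z}
Therefore, FIRST(A) = {z}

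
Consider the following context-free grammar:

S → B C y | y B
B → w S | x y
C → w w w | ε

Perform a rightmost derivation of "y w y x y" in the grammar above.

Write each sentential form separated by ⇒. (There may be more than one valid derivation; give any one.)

S ⇒ y B ⇒ y w S ⇒ y w y B ⇒ y w y x y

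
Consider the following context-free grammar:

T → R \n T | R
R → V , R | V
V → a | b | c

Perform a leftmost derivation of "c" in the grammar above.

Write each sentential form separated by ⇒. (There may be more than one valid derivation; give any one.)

T ⇒ R ⇒ V ⇒ c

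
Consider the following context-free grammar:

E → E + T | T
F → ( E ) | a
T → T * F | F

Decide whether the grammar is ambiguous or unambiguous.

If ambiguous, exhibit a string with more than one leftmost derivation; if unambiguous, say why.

Unambiguous - every string in the language has a unique leftmost derivation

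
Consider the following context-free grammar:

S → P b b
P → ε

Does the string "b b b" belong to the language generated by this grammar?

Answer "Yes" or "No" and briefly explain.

No - no valid derivation exists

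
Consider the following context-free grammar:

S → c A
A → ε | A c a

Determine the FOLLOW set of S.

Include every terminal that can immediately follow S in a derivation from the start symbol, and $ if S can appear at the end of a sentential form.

We compute FOLLOW(S) using the standard algorithm.
FOLLOW(S) starts with {$}.
FIRST(A) = {c, ε}
FIRST(S) = {c}
FOLLOW(A) = {$, c}
FOLLOW(S) = {$}
Therefore, FOLLOW(S) = {$}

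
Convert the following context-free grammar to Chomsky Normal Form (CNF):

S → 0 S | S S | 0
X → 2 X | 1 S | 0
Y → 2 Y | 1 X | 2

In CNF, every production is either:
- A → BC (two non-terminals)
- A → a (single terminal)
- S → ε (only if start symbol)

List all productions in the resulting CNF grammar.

T0 → 0; S → 0; T2 → 2; T1 → 1; X → 0; Y → 2; S → T0 S; S → S S; X → T2 X; X → T1 S; Y → T2 Y; Y → T1 X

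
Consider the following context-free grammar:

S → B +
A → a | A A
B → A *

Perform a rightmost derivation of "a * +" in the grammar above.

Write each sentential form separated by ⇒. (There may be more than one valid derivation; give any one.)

S ⇒ B + ⇒ A * + ⇒ a * +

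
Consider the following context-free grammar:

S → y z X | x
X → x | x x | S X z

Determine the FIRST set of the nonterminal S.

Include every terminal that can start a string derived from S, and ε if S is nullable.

We compute FIRST(S) using the standard algorithm.
FIRST(S) = {x, y}
FIRST(X) = {x, y}
Therefore, FIRST(S) = {x, y}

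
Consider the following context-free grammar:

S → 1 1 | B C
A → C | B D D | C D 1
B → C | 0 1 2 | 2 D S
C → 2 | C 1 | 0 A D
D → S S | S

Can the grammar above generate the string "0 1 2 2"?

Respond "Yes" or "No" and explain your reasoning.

Yes - a valid derivation exists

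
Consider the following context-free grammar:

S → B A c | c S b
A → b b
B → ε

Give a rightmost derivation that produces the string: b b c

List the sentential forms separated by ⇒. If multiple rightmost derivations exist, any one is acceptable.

S ⇒ B A c ⇒ B b b c ⇒ b b c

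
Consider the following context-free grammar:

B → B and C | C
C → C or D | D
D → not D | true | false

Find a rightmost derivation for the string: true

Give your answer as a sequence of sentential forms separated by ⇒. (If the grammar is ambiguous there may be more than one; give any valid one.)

B ⇒ C ⇒ D ⇒ true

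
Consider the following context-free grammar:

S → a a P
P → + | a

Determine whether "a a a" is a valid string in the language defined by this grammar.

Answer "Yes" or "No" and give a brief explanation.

Yes - a valid derivation exists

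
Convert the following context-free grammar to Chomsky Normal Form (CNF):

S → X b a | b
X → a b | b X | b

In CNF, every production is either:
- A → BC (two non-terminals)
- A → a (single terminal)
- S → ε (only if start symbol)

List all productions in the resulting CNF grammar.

TB → b; TA → a; S → b; X → b; S → X X0; X0 → TB TA; X → TA TB; X → TB X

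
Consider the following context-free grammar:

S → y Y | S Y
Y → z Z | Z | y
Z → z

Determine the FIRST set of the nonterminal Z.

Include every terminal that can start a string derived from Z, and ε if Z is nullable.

We compute FIRST(Z) using the standard algorithm.
FIRST(S) = {y}
FIRST(Y) = {y, z}
FIRST(Z) = {z}
Therefore, FIRST(Z) = {z}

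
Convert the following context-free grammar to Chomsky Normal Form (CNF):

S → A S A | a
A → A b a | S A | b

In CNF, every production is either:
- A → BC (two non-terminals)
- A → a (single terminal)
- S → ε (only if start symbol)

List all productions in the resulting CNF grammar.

S → a; TB → b; TA → a; A → b; S → A X0; X0 → S A; A → A X1; X1 → TB TA; A → S A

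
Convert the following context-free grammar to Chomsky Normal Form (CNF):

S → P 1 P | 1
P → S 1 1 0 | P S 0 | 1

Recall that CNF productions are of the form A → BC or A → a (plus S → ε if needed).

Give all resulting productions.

T1 → 1; S → 1; T0 → 0; P → 1; S → P X0; X0 → T1 P; P → S X1; X1 → T1 X2; X2 → T1 T0; P → P X3; X3 → S T0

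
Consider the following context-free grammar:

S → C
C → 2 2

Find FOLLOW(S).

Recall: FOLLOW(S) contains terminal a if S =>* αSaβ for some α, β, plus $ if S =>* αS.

We compute FOLLOW(S) using the standard algorithm.
FOLLOW(S) starts with {$}.
FIRST(C) = {2}
FIRST(S) = {2}
FOLLOW(C) = {$}
FOLLOW(S) = {$}
Therefore, FOLLOW(S) = {$}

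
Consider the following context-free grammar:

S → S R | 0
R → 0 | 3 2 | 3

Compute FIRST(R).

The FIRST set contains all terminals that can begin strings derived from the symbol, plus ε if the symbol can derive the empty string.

We compute FIRST(R) using the standard algorithm.
FIRST(R) = {0, 3}
FIRST(S) = {0}
Therefore, FIRST(R) = {0, 3}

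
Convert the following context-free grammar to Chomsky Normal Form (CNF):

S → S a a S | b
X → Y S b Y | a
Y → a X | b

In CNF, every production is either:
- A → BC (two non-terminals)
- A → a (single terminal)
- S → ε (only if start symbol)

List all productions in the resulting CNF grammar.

TA → a; S → b; TB → b; X → a; Y → b; S → S X0; X0 → TA X1; X1 → TA S; X → Y X2; X2 → S X3; X3 → TB Y; Y → TA X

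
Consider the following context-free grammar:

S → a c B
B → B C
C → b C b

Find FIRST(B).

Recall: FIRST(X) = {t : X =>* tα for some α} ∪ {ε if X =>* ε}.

We compute FIRST(B) using the standard algorithm.
FIRST(B) = {}
FIRST(C) = {b}
FIRST(S) = {a}
Therefore, FIRST(B) = {}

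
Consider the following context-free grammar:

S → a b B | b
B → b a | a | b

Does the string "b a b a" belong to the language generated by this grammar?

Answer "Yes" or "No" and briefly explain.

No - no valid derivation exists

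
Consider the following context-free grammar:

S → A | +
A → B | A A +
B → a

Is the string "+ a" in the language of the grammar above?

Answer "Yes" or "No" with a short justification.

No - no valid derivation exists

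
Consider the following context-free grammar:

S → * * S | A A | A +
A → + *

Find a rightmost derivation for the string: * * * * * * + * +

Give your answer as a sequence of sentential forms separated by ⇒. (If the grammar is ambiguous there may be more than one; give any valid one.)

S ⇒ * * S ⇒ * * * * S ⇒ * * * * * * S ⇒ * * * * * * A + ⇒ * * * * * * + * +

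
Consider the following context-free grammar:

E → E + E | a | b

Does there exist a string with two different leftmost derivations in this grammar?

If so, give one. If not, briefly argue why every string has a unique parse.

Yes - the string 'a + a + a + b + b + a' has two distinct leftmost derivations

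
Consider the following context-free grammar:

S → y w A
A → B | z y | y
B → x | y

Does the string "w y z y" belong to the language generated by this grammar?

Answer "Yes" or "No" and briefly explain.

No - no valid derivation exists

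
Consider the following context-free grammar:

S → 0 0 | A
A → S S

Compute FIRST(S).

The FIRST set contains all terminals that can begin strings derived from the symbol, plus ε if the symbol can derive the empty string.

We compute FIRST(S) using the standard algorithm.
FIRST(A) = {0}
FIRST(S) = {0}
Therefore, FIRST(S) = {0}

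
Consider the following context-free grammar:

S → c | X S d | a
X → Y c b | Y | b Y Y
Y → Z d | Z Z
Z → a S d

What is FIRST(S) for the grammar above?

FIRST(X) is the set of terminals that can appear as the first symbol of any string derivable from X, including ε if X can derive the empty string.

We compute FIRST(S) using the standard algorithm.
FIRST(S) = {a, b, c}
FIRST(X) = {a, b}
FIRST(Y) = {a}
FIRST(Z) = {a}
Therefore, FIRST(S) = {a, b, c}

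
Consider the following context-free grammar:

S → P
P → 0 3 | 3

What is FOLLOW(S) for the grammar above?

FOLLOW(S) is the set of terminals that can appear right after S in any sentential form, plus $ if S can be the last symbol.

We compute FOLLOW(S) using the standard algorithm.
FOLLOW(S) starts with {$}.
FIRST(P) = {0, 3}
FIRST(S) = {0, 3}
FOLLOW(P) = {$}
FOLLOW(S) = {$}
Therefore, FOLLOW(S) = {$}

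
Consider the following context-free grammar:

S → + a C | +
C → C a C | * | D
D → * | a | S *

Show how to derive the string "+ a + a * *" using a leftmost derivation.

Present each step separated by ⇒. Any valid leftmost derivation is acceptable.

S ⇒ + a C ⇒ + a D ⇒ + a S * ⇒ + a + a C * ⇒ + a + a * *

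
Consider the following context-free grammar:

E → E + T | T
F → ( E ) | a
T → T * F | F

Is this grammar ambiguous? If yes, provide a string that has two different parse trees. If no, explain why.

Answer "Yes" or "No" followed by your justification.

No - the grammar is unambiguous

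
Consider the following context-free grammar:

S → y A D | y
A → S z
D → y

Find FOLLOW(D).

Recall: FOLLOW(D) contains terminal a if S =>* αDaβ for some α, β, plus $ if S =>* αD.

We compute FOLLOW(D) using the standard algorithm.
FOLLOW(S) starts with {$}.
FIRST(A) = {y}
FIRST(D) = {y}
FIRST(S) = {y}
FOLLOW(A) = {y}
FOLLOW(D) = {$, z}
FOLLOW(S) = {$, z}
Therefore, FOLLOW(D) = {$, z}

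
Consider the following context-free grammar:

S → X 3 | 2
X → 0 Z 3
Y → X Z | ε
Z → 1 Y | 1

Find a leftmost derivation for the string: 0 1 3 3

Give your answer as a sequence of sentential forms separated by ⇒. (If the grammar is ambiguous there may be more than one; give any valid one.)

S ⇒ X 3 ⇒ 0 Z 3 3 ⇒ 0 1 3 3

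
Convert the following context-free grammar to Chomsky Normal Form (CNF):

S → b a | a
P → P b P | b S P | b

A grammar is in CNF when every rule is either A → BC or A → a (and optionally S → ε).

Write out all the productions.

TB → b; TA → a; S → a; P → b; S → TB TA; P → P X0; X0 → TB P; P → TB X1; X1 → S P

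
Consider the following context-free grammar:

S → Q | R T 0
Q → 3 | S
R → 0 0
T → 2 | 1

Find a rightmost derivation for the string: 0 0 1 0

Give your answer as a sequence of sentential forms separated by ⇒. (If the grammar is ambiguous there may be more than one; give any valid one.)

S ⇒ R T 0 ⇒ R 1 0 ⇒ 0 0 1 0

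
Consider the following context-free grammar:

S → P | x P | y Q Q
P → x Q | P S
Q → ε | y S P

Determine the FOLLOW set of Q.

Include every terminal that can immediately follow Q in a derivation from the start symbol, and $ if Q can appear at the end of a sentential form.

We compute FOLLOW(Q) using the standard algorithm.
FOLLOW(S) starts with {$}.
FIRST(P) = {x}
FIRST(Q) = {y, ε}
FIRST(S) = {x, y}
FOLLOW(P) = {$, x, y}
FOLLOW(Q) = {$, x, y}
FOLLOW(S) = {$, x, y}
Therefore, FOLLOW(Q) = {$, x, y}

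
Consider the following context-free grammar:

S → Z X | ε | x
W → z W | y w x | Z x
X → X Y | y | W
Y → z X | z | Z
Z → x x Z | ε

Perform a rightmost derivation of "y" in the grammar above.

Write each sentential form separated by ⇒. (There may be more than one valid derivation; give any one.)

S ⇒ Z X ⇒ Z y ⇒ y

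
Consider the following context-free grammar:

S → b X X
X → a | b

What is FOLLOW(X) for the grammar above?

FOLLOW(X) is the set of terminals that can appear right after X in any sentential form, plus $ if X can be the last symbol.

We compute FOLLOW(X) using the standard algorithm.
FOLLOW(S) starts with {$}.
FIRST(S) = {b}
FIRST(X) = {a, b}
FOLLOW(S) = {$}
FOLLOW(X) = {$, a, b}
Therefore, FOLLOW(X) = {$, a, b}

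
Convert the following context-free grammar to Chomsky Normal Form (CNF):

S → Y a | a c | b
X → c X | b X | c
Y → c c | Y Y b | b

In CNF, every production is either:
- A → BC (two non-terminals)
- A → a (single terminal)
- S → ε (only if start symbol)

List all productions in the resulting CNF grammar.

TA → a; TC → c; S → b; TB → b; X → c; Y → b; S → Y TA; S → TA TC; X → TC X; X → TB X; Y → TC TC; Y → Y X0; X0 → Y TB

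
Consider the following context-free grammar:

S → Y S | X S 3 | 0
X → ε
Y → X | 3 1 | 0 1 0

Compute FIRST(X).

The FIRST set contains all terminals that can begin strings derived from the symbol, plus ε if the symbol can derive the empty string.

We compute FIRST(X) using the standard algorithm.
FIRST(S) = {0, 3}
FIRST(X) = {ε}
FIRST(Y) = {0, 3, ε}
Therefore, FIRST(X) = {ε}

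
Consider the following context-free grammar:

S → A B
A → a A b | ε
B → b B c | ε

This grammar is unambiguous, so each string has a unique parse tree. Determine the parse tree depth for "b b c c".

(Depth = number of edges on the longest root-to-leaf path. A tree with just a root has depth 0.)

4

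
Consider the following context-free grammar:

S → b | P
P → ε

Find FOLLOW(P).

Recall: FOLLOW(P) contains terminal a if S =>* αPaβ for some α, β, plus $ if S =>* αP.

We compute FOLLOW(P) using the standard algorithm.
FOLLOW(S) starts with {$}.
FIRST(P) = {ε}
FIRST(S) = {b, ε}
FOLLOW(P) = {$}
FOLLOW(S) = {$}
Therefore, FOLLOW(P) = {$}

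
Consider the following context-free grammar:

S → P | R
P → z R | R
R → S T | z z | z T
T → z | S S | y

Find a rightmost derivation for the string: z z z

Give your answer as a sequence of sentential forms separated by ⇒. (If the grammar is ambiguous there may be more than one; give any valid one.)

S ⇒ P ⇒ z R ⇒ z z z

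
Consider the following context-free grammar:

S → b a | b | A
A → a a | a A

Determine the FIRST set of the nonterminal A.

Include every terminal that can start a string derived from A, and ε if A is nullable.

We compute FIRST(A) using the standard algorithm.
FIRST(A) = {a}
FIRST(S) = {a, b}
Therefore, FIRST(A) = {a}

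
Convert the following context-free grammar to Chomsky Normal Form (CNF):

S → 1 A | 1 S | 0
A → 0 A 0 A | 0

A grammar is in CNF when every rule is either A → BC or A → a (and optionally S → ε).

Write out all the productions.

T1 → 1; S → 0; T0 → 0; A → 0; S → T1 A; S → T1 S; A → T0 X0; X0 → A X1; X1 → T0 A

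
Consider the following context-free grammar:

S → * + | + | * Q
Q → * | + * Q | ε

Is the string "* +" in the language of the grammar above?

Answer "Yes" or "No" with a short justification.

Yes - a valid derivation exists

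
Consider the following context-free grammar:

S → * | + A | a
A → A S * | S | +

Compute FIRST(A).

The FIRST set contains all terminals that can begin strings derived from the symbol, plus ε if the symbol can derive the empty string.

We compute FIRST(A) using the standard algorithm.
FIRST(A) = {*, +, a}
FIRST(S) = {*, +, a}
Therefore, FIRST(A) = {*, +, a}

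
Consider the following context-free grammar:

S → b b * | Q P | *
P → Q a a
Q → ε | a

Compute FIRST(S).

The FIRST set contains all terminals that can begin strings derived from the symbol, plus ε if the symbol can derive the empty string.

We compute FIRST(S) using the standard algorithm.
FIRST(P) = {a}
FIRST(Q) = {a, ε}
FIRST(S) = {*, a, b}
Therefore, FIRST(S) = {*, a, b}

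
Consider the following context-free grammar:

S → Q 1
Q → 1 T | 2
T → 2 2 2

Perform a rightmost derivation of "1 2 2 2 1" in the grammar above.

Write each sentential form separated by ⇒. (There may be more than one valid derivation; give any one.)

S ⇒ Q 1 ⇒ 1 T 1 ⇒ 1 2 2 2 1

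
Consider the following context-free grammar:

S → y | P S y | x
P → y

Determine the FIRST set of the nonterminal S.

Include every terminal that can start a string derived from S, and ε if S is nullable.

We compute FIRST(S) using the standard algorithm.
FIRST(P) = {y}
FIRST(S) = {x, y}
Therefore, FIRST(S) = {x, y}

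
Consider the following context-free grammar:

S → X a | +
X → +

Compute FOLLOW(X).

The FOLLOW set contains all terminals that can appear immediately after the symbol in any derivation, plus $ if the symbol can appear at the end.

We compute FOLLOW(X) using the standard algorithm.
FOLLOW(S) starts with {$}.
FIRST(S) = {+}
FIRST(X) = {+}
FOLLOW(S) = {$}
FOLLOW(X) = {a}
Therefore, FOLLOW(X) = {a}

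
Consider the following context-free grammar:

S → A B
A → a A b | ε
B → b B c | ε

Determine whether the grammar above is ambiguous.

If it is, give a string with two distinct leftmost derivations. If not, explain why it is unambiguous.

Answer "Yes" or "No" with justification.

No - the grammar is unambiguous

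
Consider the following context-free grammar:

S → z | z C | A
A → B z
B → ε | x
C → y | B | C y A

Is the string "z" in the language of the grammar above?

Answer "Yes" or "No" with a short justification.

Yes - a valid derivation exists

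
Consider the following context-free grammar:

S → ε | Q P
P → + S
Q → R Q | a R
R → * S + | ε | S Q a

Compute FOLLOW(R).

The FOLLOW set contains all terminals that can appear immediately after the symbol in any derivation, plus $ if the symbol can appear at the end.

We compute FOLLOW(R) using the standard algorithm.
FOLLOW(S) starts with {$}.
FIRST(P) = {+}
FIRST(Q) = {*, a}
FIRST(R) = {*, a, ε}
FIRST(S) = {*, a, ε}
FOLLOW(P) = {$, *, +, a}
FOLLOW(Q) = {+, a}
FOLLOW(R) = {*, +, a}
FOLLOW(S) = {$, *, +, a}
Therefore, FOLLOW(R) = {*, +, a}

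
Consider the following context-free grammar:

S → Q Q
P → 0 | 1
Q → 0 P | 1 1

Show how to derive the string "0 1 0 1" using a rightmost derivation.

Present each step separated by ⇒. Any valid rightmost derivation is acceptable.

S ⇒ Q Q ⇒ Q 0 P ⇒ Q 0 1 ⇒ 0 P 0 1 ⇒ 0 1 0 1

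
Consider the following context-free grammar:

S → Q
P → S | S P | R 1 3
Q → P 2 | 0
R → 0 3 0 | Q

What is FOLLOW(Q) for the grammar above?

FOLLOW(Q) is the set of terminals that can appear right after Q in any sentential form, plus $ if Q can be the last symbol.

We compute FOLLOW(Q) using the standard algorithm.
FOLLOW(S) starts with {$}.
FIRST(P) = {0}
FIRST(Q) = {0}
FIRST(R) = {0}
FIRST(S) = {0}
FOLLOW(P) = {2}
FOLLOW(Q) = {$, 0, 1, 2}
FOLLOW(R) = {1}
FOLLOW(S) = {$, 0, 2}
Therefore, FOLLOW(Q) = {$, 0, 1, 2}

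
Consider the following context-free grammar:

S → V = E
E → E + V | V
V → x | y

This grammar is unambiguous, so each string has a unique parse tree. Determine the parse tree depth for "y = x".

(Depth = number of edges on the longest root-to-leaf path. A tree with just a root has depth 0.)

3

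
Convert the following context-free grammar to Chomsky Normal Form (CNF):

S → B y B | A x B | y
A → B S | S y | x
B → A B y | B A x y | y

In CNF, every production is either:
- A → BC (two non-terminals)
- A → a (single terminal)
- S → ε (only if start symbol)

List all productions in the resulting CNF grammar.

TY → y; TX → x; S → y; A → x; B → y; S → B X0; X0 → TY B; S → A X1; X1 → TX B; A → B S; A → S TY; B → A X2; X2 → B TY; B → B X3; X3 → A X4; X4 → TX TY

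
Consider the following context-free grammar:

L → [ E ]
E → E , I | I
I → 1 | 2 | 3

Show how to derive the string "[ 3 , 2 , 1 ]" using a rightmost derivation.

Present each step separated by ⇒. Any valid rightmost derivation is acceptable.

L ⇒ [ E ] ⇒ [ E , I ] ⇒ [ E , 1 ] ⇒ [ E , I , 1 ] ⇒ [ E , 2 , 1 ] ⇒ [ I , 2 , 1 ] ⇒ [ 3 , 2 , 1 ]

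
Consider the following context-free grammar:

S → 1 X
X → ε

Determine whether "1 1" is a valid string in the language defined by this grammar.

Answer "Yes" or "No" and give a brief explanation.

No - no valid derivation exists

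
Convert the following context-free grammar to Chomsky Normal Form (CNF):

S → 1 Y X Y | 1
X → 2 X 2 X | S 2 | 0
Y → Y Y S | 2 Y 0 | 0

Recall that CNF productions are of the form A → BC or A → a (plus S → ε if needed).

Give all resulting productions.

T1 → 1; S → 1; T2 → 2; X → 0; T0 → 0; Y → 0; S → T1 X0; X0 → Y X1; X1 → X Y; X → T2 X2; X2 → X X3; X3 → T2 X; X → S T2; Y → Y X4; X4 → Y S; Y → T2 X5; X5 → Y T0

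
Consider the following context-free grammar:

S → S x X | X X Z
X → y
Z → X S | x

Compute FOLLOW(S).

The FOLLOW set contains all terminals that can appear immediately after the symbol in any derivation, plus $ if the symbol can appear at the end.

We compute FOLLOW(S) using the standard algorithm.
FOLLOW(S) starts with {$}.
FIRST(S) = {y}
FIRST(X) = {y}
FIRST(Z) = {x, y}
FOLLOW(S) = {$, x}
FOLLOW(X) = {$, x, y}
FOLLOW(Z) = {$, x}
Therefore, FOLLOW(S) = {$, x}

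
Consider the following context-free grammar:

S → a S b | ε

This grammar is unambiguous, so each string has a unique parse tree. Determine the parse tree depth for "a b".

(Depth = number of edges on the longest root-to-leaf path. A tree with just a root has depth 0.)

2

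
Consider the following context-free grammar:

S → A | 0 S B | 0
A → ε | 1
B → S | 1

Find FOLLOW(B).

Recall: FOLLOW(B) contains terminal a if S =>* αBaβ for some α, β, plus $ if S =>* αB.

We compute FOLLOW(B) using the standard algorithm.
FOLLOW(S) starts with {$}.
FIRST(A) = {1, ε}
FIRST(B) = {0, 1, ε}
FIRST(S) = {0, 1, ε}
FOLLOW(A) = {$, 0, 1}
FOLLOW(B) = {$, 0, 1}
FOLLOW(S) = {$, 0, 1}
Therefore, FOLLOW(B) = {$, 0, 1}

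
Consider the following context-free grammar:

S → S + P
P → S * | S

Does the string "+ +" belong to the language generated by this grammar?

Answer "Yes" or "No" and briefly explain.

No - no valid derivation exists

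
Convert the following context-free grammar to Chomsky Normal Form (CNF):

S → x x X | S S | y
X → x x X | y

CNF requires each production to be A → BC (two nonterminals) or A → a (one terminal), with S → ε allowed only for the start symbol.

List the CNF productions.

TX → x; S → y; X → y; S → TX X0; X0 → TX X; S → S S; X → TX X1; X1 → TX X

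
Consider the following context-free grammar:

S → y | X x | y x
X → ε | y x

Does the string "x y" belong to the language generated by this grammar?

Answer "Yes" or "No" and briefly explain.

No - no valid derivation exists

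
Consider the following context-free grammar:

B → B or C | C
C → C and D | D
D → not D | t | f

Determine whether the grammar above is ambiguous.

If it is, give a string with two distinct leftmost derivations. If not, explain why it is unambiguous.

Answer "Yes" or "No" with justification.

No - the grammar is unambiguous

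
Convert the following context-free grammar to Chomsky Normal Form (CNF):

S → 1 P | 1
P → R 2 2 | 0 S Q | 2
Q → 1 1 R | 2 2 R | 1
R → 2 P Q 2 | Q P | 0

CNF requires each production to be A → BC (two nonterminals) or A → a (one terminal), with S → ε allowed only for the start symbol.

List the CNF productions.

T1 → 1; S → 1; T2 → 2; T0 → 0; P → 2; Q → 1; R → 0; S → T1 P; P → R X0; X0 → T2 T2; P → T0 X1; X1 → S Q; Q → T1 X2; X2 → T1 R; Q → T2 X3; X3 → T2 R; R → T2 X4; X4 → P X5; X5 → Q T2; R → Q P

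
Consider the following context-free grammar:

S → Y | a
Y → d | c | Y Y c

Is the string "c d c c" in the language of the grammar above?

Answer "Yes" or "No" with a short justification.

No - no valid derivation exists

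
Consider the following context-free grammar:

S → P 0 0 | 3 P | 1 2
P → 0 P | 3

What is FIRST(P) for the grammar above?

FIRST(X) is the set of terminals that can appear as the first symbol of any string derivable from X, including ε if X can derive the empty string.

We compute FIRST(P) using the standard algorithm.
FIRST(P) = {0, 3}
FIRST(S) = {0, 1, 3}
Therefore, FIRST(P) = {0, 3}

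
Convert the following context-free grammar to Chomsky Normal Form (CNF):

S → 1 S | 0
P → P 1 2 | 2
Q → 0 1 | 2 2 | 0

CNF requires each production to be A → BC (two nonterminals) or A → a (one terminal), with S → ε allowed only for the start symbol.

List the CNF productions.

T1 → 1; S → 0; T2 → 2; P → 2; T0 → 0; Q → 0; S → T1 S; P → P X0; X0 → T1 T2; Q → T0 T1; Q → T2 T2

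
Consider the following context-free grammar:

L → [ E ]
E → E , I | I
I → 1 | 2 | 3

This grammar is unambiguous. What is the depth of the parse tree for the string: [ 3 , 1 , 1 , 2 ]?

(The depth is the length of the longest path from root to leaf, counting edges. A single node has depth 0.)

6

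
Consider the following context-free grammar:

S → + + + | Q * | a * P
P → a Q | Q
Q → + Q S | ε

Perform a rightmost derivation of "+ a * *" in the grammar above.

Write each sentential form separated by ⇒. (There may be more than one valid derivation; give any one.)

S ⇒ Q * ⇒ + Q S * ⇒ + Q a * P * ⇒ + Q a * Q * ⇒ + Q a * * ⇒ + a * *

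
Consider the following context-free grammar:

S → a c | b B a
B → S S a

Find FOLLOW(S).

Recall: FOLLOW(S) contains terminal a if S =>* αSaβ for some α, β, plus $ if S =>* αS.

We compute FOLLOW(S) using the standard algorithm.
FOLLOW(S) starts with {$}.
FIRST(B) = {a, b}
FIRST(S) = {a, b}
FOLLOW(B) = {a}
FOLLOW(S) = {$, a, b}
Therefore, FOLLOW(S) = {$, a, b}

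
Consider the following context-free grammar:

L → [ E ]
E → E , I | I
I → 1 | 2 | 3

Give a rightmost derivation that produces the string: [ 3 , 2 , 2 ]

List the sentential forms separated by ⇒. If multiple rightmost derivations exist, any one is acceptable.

L ⇒ [ E ] ⇒ [ E , I ] ⇒ [ E , 2 ] ⇒ [ E , I , 2 ] ⇒ [ E , 2 , 2 ] ⇒ [ I , 2 , 2 ] ⇒ [ 3 , 2 , 2 ]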